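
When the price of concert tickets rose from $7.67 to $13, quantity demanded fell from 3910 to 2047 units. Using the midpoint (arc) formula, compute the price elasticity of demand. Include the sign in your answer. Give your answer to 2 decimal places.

-1.21

ΔQ = 2047 − 3910 = -1863; ΔP = 13 − 7.67 = 5.33.
Midpoints: P̄ = 10.34, Q̄ = 2978.5.
ε = (ΔQ/ΔP)(P̄/Q̄) = (-1863/5.33)(10.34/2978.5).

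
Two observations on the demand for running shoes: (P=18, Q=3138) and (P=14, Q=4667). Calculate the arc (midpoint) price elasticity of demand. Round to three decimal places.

-1.567

ΔQ = 4667 − 3138 = 1529; ΔP = 14 − 18 = -4.
Midpoints: P̄ = 16.00, Q̄ = 3902.5.
ε = (ΔQ/ΔP)(P̄/Q̄) = (1529/-4)(16.00/3902.5).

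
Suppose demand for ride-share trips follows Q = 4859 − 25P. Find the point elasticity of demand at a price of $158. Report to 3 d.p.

-4.345

At P = 158, Q = 909.
dQ/dP = −25.
ε = (dQ/dP)(P/Q) = (-25)(158/909).
|ε| > 1, so demand is elastic at this price.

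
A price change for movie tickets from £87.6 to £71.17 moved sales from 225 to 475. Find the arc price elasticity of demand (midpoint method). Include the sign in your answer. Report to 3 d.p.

-3.451

ΔQ = 475 − 225 = 250; ΔP = 71.17 − 87.6 = -16.43.
Midpoints: P̄ = 79.38, Q̄ = 350.0.
ε = (ΔQ/ΔP)(P̄/Q̄) = (250/-16.43)(79.38/350.0).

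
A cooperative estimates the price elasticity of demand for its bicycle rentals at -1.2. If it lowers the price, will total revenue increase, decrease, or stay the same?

increase

|ε| = 1.20 > 1, so demand is elastic. A price cut therefore raises total revenue.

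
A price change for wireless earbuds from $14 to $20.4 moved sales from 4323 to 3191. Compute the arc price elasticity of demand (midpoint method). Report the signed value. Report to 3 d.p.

-0.810

ΔQ = 3191 − 4323 = -1132; ΔP = 20.4 − 14 = 6.4.
Midpoints: P̄ = 17.20, Q̄ = 3757.0.
ε = (ΔQ/ΔP)(P̄/Q̄) = (-1132/6.4)(17.20/3757.0).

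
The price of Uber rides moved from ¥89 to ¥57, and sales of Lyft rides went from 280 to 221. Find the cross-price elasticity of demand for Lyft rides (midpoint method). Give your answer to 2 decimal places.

ΔQ_x = 221 − 280 = -59; ΔP_y = 57 − 89 = -32.
Midpoints: P̄_y = 73.00, Q̄_x = 250.5.
ε_xy = (ΔQ_x/ΔP_y)(P̄_y/Q̄_x) = (-59/-32)(73.00/250.5).

0.54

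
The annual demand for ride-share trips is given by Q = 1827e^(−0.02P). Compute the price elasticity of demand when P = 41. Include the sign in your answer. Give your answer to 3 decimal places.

-0.820

At P = 41, Q = 804.669.
dQ/dP = −0.02·1827e^(−0.02P) = −0.02Q = -16.093.
ε = (dQ/dP)(P/Q) = (-16.093)(41/804.669).
|ε| < 1, so demand is inelastic at this price.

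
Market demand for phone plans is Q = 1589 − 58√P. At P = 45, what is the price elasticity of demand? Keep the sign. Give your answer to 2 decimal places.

At P = 45, Q = 1199.924.
dQ/dP = −58/(2√P) = -4.323.
ε = (dQ/dP)(P/Q) = (-4.323)(45/1199.924).
|ε| < 1, so demand is inelastic at this price.

-0.16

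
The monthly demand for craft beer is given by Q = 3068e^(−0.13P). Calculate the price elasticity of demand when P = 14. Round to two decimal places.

At P = 14, Q = 497.095.
dQ/dP = −0.13·3068e^(−0.13P) = −0.13Q = -64.622.
ε = (dQ/dP)(P/Q) = (-64.622)(14/497.095).

-1.82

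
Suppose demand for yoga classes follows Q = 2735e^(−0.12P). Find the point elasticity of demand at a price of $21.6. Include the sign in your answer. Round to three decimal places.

-2.592

At P = 21.6, Q = 204.770.
dQ/dP = −0.12·2735e^(−0.12P) = −0.12Q = -24.572.
ε = (dQ/dP)(P/Q) = (-24.572)(21.6/204.770).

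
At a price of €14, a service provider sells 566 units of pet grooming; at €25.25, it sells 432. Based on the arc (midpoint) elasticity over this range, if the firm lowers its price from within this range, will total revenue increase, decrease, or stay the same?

decrease

Arc ε = (-134/11.25)(19.62/499.0) ≈ -0.468.
|ε| = 0.47 < 1, so demand is inelastic. A price cut therefore reduces total revenue.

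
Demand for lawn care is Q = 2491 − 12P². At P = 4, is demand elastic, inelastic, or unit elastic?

inelastic

Q = 2299, dQ/dP = -96.
ε = (dQ/dP)(P/Q) ≈ -0.167.
|ε| = 0.17 < 1.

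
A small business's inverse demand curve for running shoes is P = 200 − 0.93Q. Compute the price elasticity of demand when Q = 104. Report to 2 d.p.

-1.07

At Q = 104, P = 200 − 0.93(104) = 103.28.
dP/dQ = −0.93, so dQ/dP = 1/(−0.93) = -1.075.
ε = (dQ/dP)(P/Q) = (-1.075)(103.28/104).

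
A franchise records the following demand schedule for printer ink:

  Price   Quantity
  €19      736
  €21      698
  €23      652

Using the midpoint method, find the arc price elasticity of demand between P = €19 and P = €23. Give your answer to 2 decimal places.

At P = 19, Q = 736; at P = 23, Q = 652.
ΔQ = -84, ΔP = 4. Midpoints: P̄ = 21.00, Q̄ = 694.0.
ε = (ΔQ/ΔP)(P̄/Q̄) = (-84/4)(21.00/694.0).

-0.64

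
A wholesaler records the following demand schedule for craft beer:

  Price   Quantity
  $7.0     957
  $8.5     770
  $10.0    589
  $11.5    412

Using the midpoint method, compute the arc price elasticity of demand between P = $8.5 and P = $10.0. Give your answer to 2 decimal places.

At P = 8.5, Q = 770; at P = 10.0, Q = 589.
ΔQ = -181, ΔP = 1.5. Midpoints: P̄ = 9.25, Q̄ = 679.5.
ε = (ΔQ/ΔP)(P̄/Q̄) = (-181/1.5)(9.25/679.5).

-1.64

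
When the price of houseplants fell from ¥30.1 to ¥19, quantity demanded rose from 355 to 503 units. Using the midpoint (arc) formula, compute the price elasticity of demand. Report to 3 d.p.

-0.763

ΔQ = 503 − 355 = 148; ΔP = 19 − 30.1 = -11.1.
Midpoints: P̄ = 24.55, Q̄ = 429.0.
ε = (ΔQ/ΔP)(P̄/Q̄) = (148/-11.1)(24.55/429.0).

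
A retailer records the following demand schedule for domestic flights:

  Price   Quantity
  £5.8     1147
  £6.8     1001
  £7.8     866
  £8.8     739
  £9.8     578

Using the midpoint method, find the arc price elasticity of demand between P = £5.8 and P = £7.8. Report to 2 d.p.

At P = 5.8, Q = 1147; at P = 7.8, Q = 866.
ΔQ = -281, ΔP = 2.0. Midpoints: P̄ = 6.80, Q̄ = 1006.5.
ε = (ΔQ/ΔP)(P̄/Q̄) = (-281/2.0)(6.80/1006.5).

-0.95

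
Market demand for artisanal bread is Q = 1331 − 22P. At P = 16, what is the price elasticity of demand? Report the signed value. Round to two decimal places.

-0.36

At P = 16, Q = 979.
dQ/dP = −22.
ε = (dQ/dP)(P/Q) = (-22)(16/979).
|ε| < 1, so demand is inelastic at this price.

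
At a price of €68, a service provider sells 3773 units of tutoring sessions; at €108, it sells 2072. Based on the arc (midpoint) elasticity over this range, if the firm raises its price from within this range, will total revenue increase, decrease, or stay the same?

decrease

Arc ε = (-1701/40)(88.00/2922.5) ≈ -1.280.
|ε| = 1.28 > 1, so demand is elastic. A price rise therefore reduces total revenue.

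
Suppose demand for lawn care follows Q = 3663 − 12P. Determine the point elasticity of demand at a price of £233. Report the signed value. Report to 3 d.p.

At P = 233, Q = 867.
dQ/dP = −12.
ε = (dQ/dP)(P/Q) = (-12)(233/867).

-3.225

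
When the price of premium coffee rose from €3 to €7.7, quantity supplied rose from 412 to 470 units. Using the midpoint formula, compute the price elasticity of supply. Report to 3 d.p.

ΔQ = 470 − 412 = 58; ΔP = 7.7 − 3 = 4.7.
Midpoints: P̄ = 5.35, Q̄ = 441.0.
ε_s = (ΔQ/ΔP)(P̄/Q̄) = (58/4.7)(5.35/441.0).

0.150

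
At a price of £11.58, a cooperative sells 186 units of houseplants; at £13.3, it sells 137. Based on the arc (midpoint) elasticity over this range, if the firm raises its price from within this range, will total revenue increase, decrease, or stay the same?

decrease

Arc ε = (-49/1.72)(12.44/161.5) ≈ -2.194.
|ε| = 2.19 > 1, so demand is elastic. A price rise therefore reduces total revenue.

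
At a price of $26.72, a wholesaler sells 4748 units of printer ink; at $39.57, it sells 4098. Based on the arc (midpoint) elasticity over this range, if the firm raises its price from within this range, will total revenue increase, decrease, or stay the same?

Arc ε = (-650/12.85)(33.14/4423.0) ≈ -0.379.
|ε| = 0.38 < 1, so demand is inelastic. A price rise therefore raises total revenue.

increase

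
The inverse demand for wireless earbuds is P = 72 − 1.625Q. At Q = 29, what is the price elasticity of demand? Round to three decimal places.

At Q = 29, P = 72 − 1.625(29) = 24.88.
dP/dQ = −1.625, so dQ/dP = 1/(−1.625) = -0.615.
ε = (dQ/dP)(P/Q) = (-0.615)(24.88/29).

-0.528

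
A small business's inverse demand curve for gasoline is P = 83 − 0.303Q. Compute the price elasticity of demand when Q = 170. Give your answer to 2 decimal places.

-0.61

At Q = 170, P = 83 − 0.303(170) = 31.49.
dP/dQ = −0.303, so dQ/dP = 1/(−0.303) = -3.300.
ε = (dQ/dP)(P/Q) = (-3.300)(31.49/170).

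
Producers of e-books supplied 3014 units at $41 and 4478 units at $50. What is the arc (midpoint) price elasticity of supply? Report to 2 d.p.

1.98

ΔQ = 4478 − 3014 = 1464; ΔP = 50 − 41 = 9.
Midpoints: P̄ = 45.50, Q̄ = 3746.0.
ε_s = (ΔQ/ΔP)(P̄/Q̄) = (1464/9)(45.50/3746.0).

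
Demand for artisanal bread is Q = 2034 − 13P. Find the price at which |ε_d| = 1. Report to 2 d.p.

For linear demand Q = a − bP, ε = −bP/(a − bP). |ε| = 1 when bP = a − bP, i.e. P = a/(2b).
P = 2034/(2·13) = 2034/26 = 78.2308.

78.23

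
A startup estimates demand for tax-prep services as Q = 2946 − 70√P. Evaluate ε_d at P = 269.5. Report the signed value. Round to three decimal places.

-0.320

At P = 269.5, Q = 1796.848.
dQ/dP = −70/(2√P) = -2.132.
ε = (dQ/dP)(P/Q) = (-2.132)(269.5/1796.848).
|ε| < 1, so demand is inelastic at this price.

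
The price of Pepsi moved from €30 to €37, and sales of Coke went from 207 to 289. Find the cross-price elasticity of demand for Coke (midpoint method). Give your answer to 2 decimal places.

ΔQ_x = 289 − 207 = 82; ΔP_y = 37 − 30 = 7.
Midpoints: P̄_y = 33.50, Q̄_x = 248.0.
ε_xy = (ΔQ_x/ΔP_y)(P̄_y/Q̄_x) = (82/7)(33.50/248.0).
ε_xy > 0, so the goods are substitutes.

1.58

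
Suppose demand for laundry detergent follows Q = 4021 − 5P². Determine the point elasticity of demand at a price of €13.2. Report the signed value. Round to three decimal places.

At P = 13.2, Q = 3149.800.
dQ/dP = −10P = -132.
ε = (dQ/dP)(P/Q) = (-132)(13.2/3149.800).

-0.553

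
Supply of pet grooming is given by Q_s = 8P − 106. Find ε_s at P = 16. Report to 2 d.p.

5.82

At P = 16, Q_s = 22.
dQ_s/dP = 8.
ε_s = (dQ_s/dP)(P/Q_s) = (8)(16/22).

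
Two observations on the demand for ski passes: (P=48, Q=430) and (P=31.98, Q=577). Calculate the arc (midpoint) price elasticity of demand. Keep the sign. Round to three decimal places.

ΔQ = 577 − 430 = 147; ΔP = 31.98 − 48 = -16.02.
Midpoints: P̄ = 39.99, Q̄ = 503.5.
ε = (ΔQ/ΔP)(P̄/Q̄) = (147/-16.02)(39.99/503.5).

-0.729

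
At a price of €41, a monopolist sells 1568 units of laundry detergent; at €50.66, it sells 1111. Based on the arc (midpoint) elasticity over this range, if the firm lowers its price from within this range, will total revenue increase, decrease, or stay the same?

increase

Arc ε = (-457/9.66)(45.83/1339.5) ≈ -1.619.
|ε| = 1.62 > 1, so demand is elastic. A price cut therefore raises total revenue.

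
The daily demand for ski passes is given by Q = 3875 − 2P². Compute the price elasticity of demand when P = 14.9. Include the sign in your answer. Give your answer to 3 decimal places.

-0.259

At P = 14.9, Q = 3430.980.
dQ/dP = −4P = -59.600.
ε = (dQ/dP)(P/Q) = (-59.600)(14.9/3430.980).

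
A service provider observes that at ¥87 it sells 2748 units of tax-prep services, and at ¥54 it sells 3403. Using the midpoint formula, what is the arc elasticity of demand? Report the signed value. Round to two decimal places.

-0.45

ΔQ = 3403 − 2748 = 655; ΔP = 54 − 87 = -33.
Midpoints: P̄ = 70.50, Q̄ = 3075.5.
ε = (ΔQ/ΔP)(P̄/Q̄) = (655/-33)(70.50/3075.5).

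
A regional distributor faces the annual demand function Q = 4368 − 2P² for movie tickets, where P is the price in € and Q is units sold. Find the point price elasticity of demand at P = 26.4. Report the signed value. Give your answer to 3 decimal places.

At P = 26.4, Q = 2974.080.
dQ/dP = −4P = -105.600.
ε = (dQ/dP)(P/Q) = (-105.600)(26.4/2974.080).

-0.937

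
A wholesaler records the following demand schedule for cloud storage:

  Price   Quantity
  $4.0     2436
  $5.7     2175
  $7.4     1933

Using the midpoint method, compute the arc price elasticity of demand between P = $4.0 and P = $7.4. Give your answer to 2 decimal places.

-0.39

At P = 4.0, Q = 2436; at P = 7.4, Q = 1933.
ΔQ = -503, ΔP = 3.4. Midpoints: P̄ = 5.70, Q̄ = 2184.5.
ε = (ΔQ/ΔP)(P̄/Q̄) = (-503/3.4)(5.70/2184.5).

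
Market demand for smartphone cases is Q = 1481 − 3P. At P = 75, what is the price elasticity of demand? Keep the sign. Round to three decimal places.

At P = 75, Q = 1256.
dQ/dP = −3.
ε = (dQ/dP)(P/Q) = (-3)(75/1256).

-0.179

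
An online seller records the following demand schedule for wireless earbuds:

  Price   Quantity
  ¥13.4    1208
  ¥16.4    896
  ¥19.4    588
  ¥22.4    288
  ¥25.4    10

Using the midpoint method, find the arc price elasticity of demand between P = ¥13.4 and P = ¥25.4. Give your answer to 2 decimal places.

-3.18

At P = 13.4, Q = 1208; at P = 25.4, Q = 10.
ΔQ = -1198, ΔP = 12.0. Midpoints: P̄ = 19.40, Q̄ = 609.0.
ε = (ΔQ/ΔP)(P̄/Q̄) = (-1198/12.0)(19.40/609.0).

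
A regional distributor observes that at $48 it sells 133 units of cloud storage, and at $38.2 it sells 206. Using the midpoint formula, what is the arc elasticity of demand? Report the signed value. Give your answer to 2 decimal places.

-1.89

ΔQ = 206 − 133 = 73; ΔP = 38.2 − 48 = -9.8.
Midpoints: P̄ = 43.10, Q̄ = 169.5.
ε = (ΔQ/ΔP)(P̄/Q̄) = (73/-9.8)(43.10/169.5).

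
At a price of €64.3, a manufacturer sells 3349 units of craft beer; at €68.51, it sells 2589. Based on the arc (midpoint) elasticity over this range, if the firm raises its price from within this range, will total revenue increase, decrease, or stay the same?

decrease

Arc ε = (-760/4.21)(66.41/2969.0) ≈ -4.038.
|ε| = 4.04 > 1, so demand is elastic. A price rise therefore reduces total revenue.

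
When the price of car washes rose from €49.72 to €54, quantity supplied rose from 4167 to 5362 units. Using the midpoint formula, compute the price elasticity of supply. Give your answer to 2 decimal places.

ΔQ = 5362 − 4167 = 1195; ΔP = 54 − 49.72 = 4.28.
Midpoints: P̄ = 51.86, Q̄ = 4764.5.
ε_s = (ΔQ/ΔP)(P̄/Q̄) = (1195/4.28)(51.86/4764.5).

3.04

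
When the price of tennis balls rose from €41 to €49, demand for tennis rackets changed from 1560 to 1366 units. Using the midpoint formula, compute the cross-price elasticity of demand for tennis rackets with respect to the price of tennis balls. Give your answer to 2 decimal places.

ΔQ_x = 1366 − 1560 = -194; ΔP_y = 49 − 41 = 8.
Midpoints: P̄_y = 45.00, Q̄_x = 1463.0.
ε_xy = (ΔQ_x/ΔP_y)(P̄_y/Q̄_x) = (-194/8)(45.00/1463.0).
ε_xy < 0, so the goods are complements.

-0.75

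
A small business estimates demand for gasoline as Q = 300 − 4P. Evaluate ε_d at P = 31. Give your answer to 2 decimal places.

-0.70

At P = 31, Q = 176.
dQ/dP = −4.
ε = (dQ/dP)(P/Q) = (-4)(31/176).
|ε| < 1, so demand is inelastic at this price.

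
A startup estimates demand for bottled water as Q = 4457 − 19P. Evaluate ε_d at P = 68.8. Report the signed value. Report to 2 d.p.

At P = 68.8, Q = 3149.800.
dQ/dP = −19.
ε = (dQ/dP)(P/Q) = (-19)(68.8/3149.800).

-0.42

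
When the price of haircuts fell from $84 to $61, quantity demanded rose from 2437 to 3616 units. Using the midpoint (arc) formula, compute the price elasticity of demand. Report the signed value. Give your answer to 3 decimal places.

ΔQ = 3616 − 2437 = 1179; ΔP = 61 − 84 = -23.
Midpoints: P̄ = 72.50, Q̄ = 3026.5.
ε = (ΔQ/ΔP)(P̄/Q̄) = (1179/-23)(72.50/3026.5).

-1.228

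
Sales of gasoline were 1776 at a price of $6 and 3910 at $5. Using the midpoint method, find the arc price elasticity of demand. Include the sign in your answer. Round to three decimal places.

ΔQ = 3910 − 1776 = 2134; ΔP = 5 − 6 = -1.
Midpoints: P̄ = 5.50, Q̄ = 2843.0.
ε = (ΔQ/ΔP)(P̄/Q̄) = (2134/-1)(5.50/2843.0).

-4.128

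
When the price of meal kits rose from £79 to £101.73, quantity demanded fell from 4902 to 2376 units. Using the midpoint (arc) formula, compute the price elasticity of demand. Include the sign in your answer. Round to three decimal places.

ΔQ = 2376 − 4902 = -2526; ΔP = 101.73 − 79 = 22.73.
Midpoints: P̄ = 90.37, Q̄ = 3639.0.
ε = (ΔQ/ΔP)(P̄/Q̄) = (-2526/22.73)(90.37/3639.0).

-2.760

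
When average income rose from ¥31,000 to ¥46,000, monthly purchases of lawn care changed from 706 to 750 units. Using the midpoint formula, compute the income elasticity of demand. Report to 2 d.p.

0.16

ΔQ = 44, ΔI = 15000. Midpoints: Ī = 38,500, Q̄ = 728.0.
ε_I = (ΔQ/ΔI)(Ī/Q̄) = (44/15000)(38500/728.0).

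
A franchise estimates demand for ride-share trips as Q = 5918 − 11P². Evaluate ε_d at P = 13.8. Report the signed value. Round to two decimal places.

-1.10

At P = 13.8, Q = 3823.160.
dQ/dP = −22P = -303.600.
ε = (dQ/dP)(P/Q) = (-303.600)(13.8/3823.160).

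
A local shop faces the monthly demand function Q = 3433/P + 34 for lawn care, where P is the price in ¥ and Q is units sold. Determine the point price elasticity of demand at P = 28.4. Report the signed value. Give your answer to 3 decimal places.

At P = 28.4, Q = 154.880.
dQ/dP = −3433/P² = -4.256.
ε = (dQ/dP)(P/Q) = (-4.256)(28.4/154.880).
|ε| < 1, so demand is inelastic at this price.

-0.780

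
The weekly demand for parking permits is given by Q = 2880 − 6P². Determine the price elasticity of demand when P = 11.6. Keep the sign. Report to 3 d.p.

At P = 11.6, Q = 2072.640.
dQ/dP = −12P = -139.200.
ε = (dQ/dP)(P/Q) = (-139.200)(11.6/2072.640).

-0.779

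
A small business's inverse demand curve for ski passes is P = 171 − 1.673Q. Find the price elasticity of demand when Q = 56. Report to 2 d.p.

-0.83

At Q = 56, P = 171 − 1.673(56) = 77.31.
dP/dQ = −1.673, so dQ/dP = 1/(−1.673) = -0.598.
ε = (dQ/dP)(P/Q) = (-0.598)(77.31/56).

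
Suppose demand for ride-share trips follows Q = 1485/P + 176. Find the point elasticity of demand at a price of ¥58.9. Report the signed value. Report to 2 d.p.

-0.13

At P = 58.9, Q = 201.212.
dQ/dP = −1485/P² = -0.428.
ε = (dQ/dP)(P/Q) = (-0.428)(58.9/201.212).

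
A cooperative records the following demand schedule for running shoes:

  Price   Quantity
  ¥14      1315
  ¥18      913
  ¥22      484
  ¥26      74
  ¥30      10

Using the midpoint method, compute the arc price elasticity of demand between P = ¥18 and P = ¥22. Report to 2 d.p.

At P = 18, Q = 913; at P = 22, Q = 484.
ΔQ = -429, ΔP = 4. Midpoints: P̄ = 20.00, Q̄ = 698.5.
ε = (ΔQ/ΔP)(P̄/Q̄) = (-429/4)(20.00/698.5).

-3.07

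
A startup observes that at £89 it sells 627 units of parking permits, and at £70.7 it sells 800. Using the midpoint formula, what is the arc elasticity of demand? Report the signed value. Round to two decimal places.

-1.06

ΔQ = 800 − 627 = 173; ΔP = 70.7 − 89 = -18.3.
Midpoints: P̄ = 79.85, Q̄ = 713.5.
ε = (ΔQ/ΔP)(P̄/Q̄) = (173/-18.3)(79.85/713.5).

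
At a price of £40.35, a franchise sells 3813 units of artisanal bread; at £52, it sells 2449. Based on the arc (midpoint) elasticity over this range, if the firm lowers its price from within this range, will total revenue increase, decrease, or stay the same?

increase

Arc ε = (-1364/11.65)(46.17/3131.0) ≈ -1.727.
|ε| = 1.73 > 1, so demand is elastic. A price cut therefore raises total revenue.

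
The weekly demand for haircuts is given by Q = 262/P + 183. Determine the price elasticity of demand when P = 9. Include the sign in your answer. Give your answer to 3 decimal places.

-0.137

At P = 9, Q = 212.111.
dQ/dP = −262/P² = -3.235.
ε = (dQ/dP)(P/Q) = (-3.235)(9/212.111).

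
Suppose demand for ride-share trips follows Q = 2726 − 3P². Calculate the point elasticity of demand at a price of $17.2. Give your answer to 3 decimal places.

-0.965

At P = 17.2, Q = 1838.480.
dQ/dP = −6P = -103.200.
ε = (dQ/dP)(P/Q) = (-103.200)(17.2/1838.480).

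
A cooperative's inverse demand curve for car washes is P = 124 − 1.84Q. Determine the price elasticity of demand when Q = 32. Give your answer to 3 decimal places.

-1.106

At Q = 32, P = 124 − 1.84(32) = 65.12.
dP/dQ = −1.84, so dQ/dP = 1/(−1.84) = -0.543.
ε = (dQ/dP)(P/Q) = (-0.543)(65.12/32).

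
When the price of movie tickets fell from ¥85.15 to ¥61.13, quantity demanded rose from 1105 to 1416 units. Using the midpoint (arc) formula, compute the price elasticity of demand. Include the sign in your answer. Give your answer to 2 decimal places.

ΔQ = 1416 − 1105 = 311; ΔP = 61.13 − 85.15 = -24.02.
Midpoints: P̄ = 73.14, Q̄ = 1260.5.
ε = (ΔQ/ΔP)(P̄/Q̄) = (311/-24.02)(73.14/1260.5).

-0.75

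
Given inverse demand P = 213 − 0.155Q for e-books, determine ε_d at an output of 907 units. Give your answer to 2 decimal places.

-0.52

At Q = 907, P = 213 − 0.155(907) = 72.41.
dP/dQ = −0.155, so dQ/dP = 1/(−0.155) = -6.452.
ε = (dQ/dP)(P/Q) = (-6.452)(72.41/907).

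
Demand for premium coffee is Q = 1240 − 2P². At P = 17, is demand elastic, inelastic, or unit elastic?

Q = 662, dQ/dP = -68.
ε = (dQ/dP)(P/Q) ≈ -1.746.
|ε| = 1.75 > 1.

elastic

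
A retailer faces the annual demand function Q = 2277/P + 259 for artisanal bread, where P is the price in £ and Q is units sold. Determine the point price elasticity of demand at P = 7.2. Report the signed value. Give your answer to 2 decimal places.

-0.55

At P = 7.2, Q = 575.250.
dQ/dP = −2277/P² = -43.924.
ε = (dQ/dP)(P/Q) = (-43.924)(7.2/575.250).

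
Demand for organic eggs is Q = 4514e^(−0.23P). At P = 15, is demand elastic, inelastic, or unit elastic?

Q = 143.300, dQ/dP = -32.959.
ε = (dQ/dP)(P/Q) ≈ -3.450.
|ε| = 3.45 > 1.

elastic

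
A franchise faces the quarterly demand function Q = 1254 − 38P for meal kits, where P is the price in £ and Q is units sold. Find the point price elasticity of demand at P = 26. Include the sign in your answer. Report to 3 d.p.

At P = 26, Q = 266.
dQ/dP = −38.
ε = (dQ/dP)(P/Q) = (-38)(26/266).

-3.714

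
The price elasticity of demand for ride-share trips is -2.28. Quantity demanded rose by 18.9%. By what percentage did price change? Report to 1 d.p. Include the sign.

%ΔP ≈ %ΔQ / ε = (18.9%)/(-2.28) = -8.29%.

-8.3%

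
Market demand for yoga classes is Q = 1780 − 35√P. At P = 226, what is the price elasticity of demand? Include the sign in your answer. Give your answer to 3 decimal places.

At P = 226, Q = 1253.835.
dQ/dP = −35/(2√P) = -1.164.
ε = (dQ/dP)(P/Q) = (-1.164)(226/1253.835).
|ε| < 1, so demand is inelastic at this price.

-0.210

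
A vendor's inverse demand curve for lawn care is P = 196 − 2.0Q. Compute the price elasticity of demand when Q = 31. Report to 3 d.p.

At Q = 31, P = 196 − 2.0(31) = 134.00.
dP/dQ = −2.0, so dQ/dP = 1/(−2.0) = -0.500.
ε = (dQ/dP)(P/Q) = (-0.500)(134.00/31).

-2.161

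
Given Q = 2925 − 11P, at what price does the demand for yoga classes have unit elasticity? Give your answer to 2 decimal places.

132.95

For linear demand Q = a − bP, ε = −bP/(a − bP). |ε| = 1 when bP = a − bP, i.e. P = a/(2b).
P = 2925/(2·11) = 2925/22 = 132.9545.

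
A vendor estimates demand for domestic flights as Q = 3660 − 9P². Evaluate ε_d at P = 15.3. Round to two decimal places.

-2.71

At P = 15.3, Q = 1553.190.
dQ/dP = −18P = -275.400.
ε = (dQ/dP)(P/Q) = (-275.400)(15.3/1553.190).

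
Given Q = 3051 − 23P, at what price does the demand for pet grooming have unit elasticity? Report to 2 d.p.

66.33

For linear demand Q = a − bP, ε = −bP/(a − bP). |ε| = 1 when bP = a − bP, i.e. P = a/(2b).
P = 3051/(2·23) = 3051/46 = 66.3261.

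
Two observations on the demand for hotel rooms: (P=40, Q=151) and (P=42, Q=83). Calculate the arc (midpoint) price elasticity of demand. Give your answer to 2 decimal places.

ΔQ = 83 − 151 = -68; ΔP = 42 − 40 = 2.
Midpoints: P̄ = 41.00, Q̄ = 117.0.
ε = (ΔQ/ΔP)(P̄/Q̄) = (-68/2)(41.00/117.0).

-11.91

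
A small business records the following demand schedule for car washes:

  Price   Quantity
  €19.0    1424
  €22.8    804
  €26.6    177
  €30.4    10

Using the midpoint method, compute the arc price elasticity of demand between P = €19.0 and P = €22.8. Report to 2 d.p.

-3.06

At P = 19.0, Q = 1424; at P = 22.8, Q = 804.
ΔQ = -620, ΔP = 3.8. Midpoints: P̄ = 20.90, Q̄ = 1114.0.
ε = (ΔQ/ΔP)(P̄/Q̄) = (-620/3.8)(20.90/1114.0).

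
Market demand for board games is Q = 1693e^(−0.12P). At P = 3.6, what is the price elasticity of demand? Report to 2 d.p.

-0.43

At P = 3.6, Q = 1099.111.
dQ/dP = −0.12·1693e^(−0.12P) = −0.12Q = -131.893.
ε = (dQ/dP)(P/Q) = (-131.893)(3.6/1099.111).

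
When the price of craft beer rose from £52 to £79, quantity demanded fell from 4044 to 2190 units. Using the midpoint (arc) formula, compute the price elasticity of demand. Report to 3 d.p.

ΔQ = 2190 − 4044 = -1854; ΔP = 79 − 52 = 27.
Midpoints: P̄ = 65.50, Q̄ = 3117.0.
ε = (ΔQ/ΔP)(P̄/Q̄) = (-1854/27)(65.50/3117.0).

-1.443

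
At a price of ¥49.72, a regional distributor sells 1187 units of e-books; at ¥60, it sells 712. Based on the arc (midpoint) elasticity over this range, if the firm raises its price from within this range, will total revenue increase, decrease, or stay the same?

decrease

Arc ε = (-475/10.28)(54.86/949.5) ≈ -2.670.
|ε| = 2.67 > 1, so demand is elastic. A price rise therefore reduces total revenue.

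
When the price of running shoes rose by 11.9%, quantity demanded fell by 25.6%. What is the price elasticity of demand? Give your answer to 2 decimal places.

-2.15

ε = %ΔQ / %ΔP = (-25.6)/(11.9) = -2.151.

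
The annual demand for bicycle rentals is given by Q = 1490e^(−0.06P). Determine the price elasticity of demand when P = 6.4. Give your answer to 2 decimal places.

-0.38

At P = 6.4, Q = 1014.886.
dQ/dP = −0.06·1490e^(−0.06P) = −0.06Q = -60.893.
ε = (dQ/dP)(P/Q) = (-60.893)(6.4/1014.886).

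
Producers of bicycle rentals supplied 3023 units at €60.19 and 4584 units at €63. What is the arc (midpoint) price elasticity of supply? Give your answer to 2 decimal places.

9.00

ΔQ = 4584 − 3023 = 1561; ΔP = 63 − 60.19 = 2.81.
Midpoints: P̄ = 61.59, Q̄ = 3803.5.
ε_s = (ΔQ/ΔP)(P̄/Q̄) = (1561/2.81)(61.59/3803.5).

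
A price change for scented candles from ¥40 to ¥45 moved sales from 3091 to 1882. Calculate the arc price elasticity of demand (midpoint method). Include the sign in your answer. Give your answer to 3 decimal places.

ΔQ = 1882 − 3091 = -1209; ΔP = 45 − 40 = 5.
Midpoints: P̄ = 42.50, Q̄ = 2486.5.
ε = (ΔQ/ΔP)(P̄/Q̄) = (-1209/5)(42.50/2486.5).

-4.133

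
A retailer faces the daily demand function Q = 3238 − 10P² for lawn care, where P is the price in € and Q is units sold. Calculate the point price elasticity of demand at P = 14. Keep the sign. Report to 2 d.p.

At P = 14, Q = 1278.
dQ/dP = −20P = -280.
ε = (dQ/dP)(P/Q) = (-280)(14/1278).

-3.07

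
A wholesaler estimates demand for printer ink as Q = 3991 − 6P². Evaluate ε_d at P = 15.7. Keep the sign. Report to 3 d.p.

-1.177

At P = 15.7, Q = 2512.060.
dQ/dP = −12P = -188.400.
ε = (dQ/dP)(P/Q) = (-188.400)(15.7/2512.060).
|ε| > 1, so demand is elastic at this price.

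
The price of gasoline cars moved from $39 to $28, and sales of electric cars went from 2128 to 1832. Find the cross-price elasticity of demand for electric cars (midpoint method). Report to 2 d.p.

0.46

ΔQ_x = 1832 − 2128 = -296; ΔP_y = 28 − 39 = -11.
Midpoints: P̄_y = 33.50, Q̄_x = 1980.0.
ε_xy = (ΔQ_x/ΔP_y)(P̄_y/Q̄_x) = (-296/-11)(33.50/1980.0).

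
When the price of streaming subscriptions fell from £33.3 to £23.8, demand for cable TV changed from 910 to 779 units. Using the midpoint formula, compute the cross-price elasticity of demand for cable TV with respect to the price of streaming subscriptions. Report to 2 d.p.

ΔQ_x = 779 − 910 = -131; ΔP_y = 23.8 − 33.3 = -9.5.
Midpoints: P̄_y = 28.55, Q̄_x = 844.5.
ε_xy = (ΔQ_x/ΔP_y)(P̄_y/Q̄_x) = (-131/-9.5)(28.55/844.5).
ε_xy > 0, so the goods are substitutes.

0.47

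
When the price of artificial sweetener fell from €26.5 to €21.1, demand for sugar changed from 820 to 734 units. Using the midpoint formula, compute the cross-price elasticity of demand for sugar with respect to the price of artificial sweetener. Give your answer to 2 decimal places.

0.49

ΔQ_x = 734 − 820 = -86; ΔP_y = 21.1 − 26.5 = -5.4.
Midpoints: P̄_y = 23.80, Q̄_x = 777.0.
ε_xy = (ΔQ_x/ΔP_y)(P̄_y/Q̄_x) = (-86/-5.4)(23.80/777.0).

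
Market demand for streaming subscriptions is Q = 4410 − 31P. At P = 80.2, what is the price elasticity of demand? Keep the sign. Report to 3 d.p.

At P = 80.2, Q = 1923.800.
dQ/dP = −31.
ε = (dQ/dP)(P/Q) = (-31)(80.2/1923.800).

-1.292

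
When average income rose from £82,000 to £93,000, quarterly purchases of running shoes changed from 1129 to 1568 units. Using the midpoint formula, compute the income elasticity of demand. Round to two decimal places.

2.59

ΔQ = 439, ΔI = 11000. Midpoints: Ī = 87,500, Q̄ = 1348.5.
ε_I = (ΔQ/ΔI)(Ī/Q̄) = (439/11000)(87500/1348.5).
ε_I > 0, so the good is normal.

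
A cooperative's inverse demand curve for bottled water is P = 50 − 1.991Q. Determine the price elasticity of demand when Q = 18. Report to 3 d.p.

At Q = 18, P = 50 − 1.991(18) = 14.16.
dP/dQ = −1.991, so dQ/dP = 1/(−1.991) = -0.502.
ε = (dQ/dP)(P/Q) = (-0.502)(14.16/18).

-0.395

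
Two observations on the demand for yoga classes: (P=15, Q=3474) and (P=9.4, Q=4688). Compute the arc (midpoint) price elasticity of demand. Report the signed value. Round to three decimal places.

-0.648

ΔQ = 4688 − 3474 = 1214; ΔP = 9.4 − 15 = -5.6.
Midpoints: P̄ = 12.20, Q̄ = 4081.0.
ε = (ΔQ/ΔP)(P̄/Q̄) = (1214/-5.6)(12.20/4081.0).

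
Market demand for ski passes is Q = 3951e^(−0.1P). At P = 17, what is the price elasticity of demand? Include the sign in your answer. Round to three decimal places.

-1.700

At P = 17, Q = 721.783.
dQ/dP = −0.1·3951e^(−0.1P) = −0.1Q = -72.178.
ε = (dQ/dP)(P/Q) = (-72.178)(17/721.783).
|ε| > 1, so demand is elastic at this price.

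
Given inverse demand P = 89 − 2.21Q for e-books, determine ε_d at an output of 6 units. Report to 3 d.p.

-5.712

At Q = 6, P = 89 − 2.21(6) = 75.74.
dP/dQ = −2.21, so dQ/dP = 1/(−2.21) = -0.452.
ε = (dQ/dP)(P/Q) = (-0.452)(75.74/6).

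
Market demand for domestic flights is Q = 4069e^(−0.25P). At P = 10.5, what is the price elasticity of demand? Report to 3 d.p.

At P = 10.5, Q = 294.757.
dQ/dP = −0.25·4069e^(−0.25P) = −0.25Q = -73.689.
ε = (dQ/dP)(P/Q) = (-73.689)(10.5/294.757).

-2.625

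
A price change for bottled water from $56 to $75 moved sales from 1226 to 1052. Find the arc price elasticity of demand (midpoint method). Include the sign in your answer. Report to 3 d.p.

ΔQ = 1052 − 1226 = -174; ΔP = 75 − 56 = 19.
Midpoints: P̄ = 65.50, Q̄ = 1139.0.
ε = (ΔQ/ΔP)(P̄/Q̄) = (-174/19)(65.50/1139.0).

-0.527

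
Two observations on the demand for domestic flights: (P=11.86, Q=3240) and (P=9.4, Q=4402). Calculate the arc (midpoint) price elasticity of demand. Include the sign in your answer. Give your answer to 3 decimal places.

ΔQ = 4402 − 3240 = 1162; ΔP = 9.4 − 11.86 = -2.46.
Midpoints: P̄ = 10.63, Q̄ = 3821.0.
ε = (ΔQ/ΔP)(P̄/Q̄) = (1162/-2.46)(10.63/3821.0).

-1.314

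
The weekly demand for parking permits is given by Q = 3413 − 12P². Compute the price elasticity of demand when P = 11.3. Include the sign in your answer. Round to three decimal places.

At P = 11.3, Q = 1880.720.
dQ/dP = −24P = -271.200.
ε = (dQ/dP)(P/Q) = (-271.200)(11.3/1880.720).
|ε| > 1, so demand is elastic at this price.

-1.629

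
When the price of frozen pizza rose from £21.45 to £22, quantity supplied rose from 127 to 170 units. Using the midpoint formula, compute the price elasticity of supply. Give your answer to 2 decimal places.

ΔQ = 170 − 127 = 43; ΔP = 22 − 21.45 = 0.55.
Midpoints: P̄ = 21.73, Q̄ = 148.5.
ε_s = (ΔQ/ΔP)(P̄/Q̄) = (43/0.55)(21.73/148.5).

11.44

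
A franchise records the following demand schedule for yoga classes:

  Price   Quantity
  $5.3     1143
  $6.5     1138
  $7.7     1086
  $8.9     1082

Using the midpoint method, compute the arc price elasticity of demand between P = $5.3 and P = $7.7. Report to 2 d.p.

-0.14

At P = 5.3, Q = 1143; at P = 7.7, Q = 1086.
ΔQ = -57, ΔP = 2.4. Midpoints: P̄ = 6.50, Q̄ = 1114.5.
ε = (ΔQ/ΔP)(P̄/Q̄) = (-57/2.4)(6.50/1114.5).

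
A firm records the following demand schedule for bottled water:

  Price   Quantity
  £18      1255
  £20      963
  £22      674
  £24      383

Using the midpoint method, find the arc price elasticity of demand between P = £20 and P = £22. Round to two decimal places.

At P = 20, Q = 963; at P = 22, Q = 674.
ΔQ = -289, ΔP = 2. Midpoints: P̄ = 21.00, Q̄ = 818.5.
ε = (ΔQ/ΔP)(P̄/Q̄) = (-289/2)(21.00/818.5).

-3.71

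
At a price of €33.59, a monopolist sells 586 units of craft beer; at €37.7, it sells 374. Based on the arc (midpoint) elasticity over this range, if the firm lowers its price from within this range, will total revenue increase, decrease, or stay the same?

increase

Arc ε = (-212/4.11)(35.65/480.0) ≈ -3.830.
|ε| = 3.83 > 1, so demand is elastic. A price cut therefore raises total revenue.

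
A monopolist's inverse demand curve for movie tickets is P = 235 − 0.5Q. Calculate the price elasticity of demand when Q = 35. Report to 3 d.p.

-12.429

At Q = 35, P = 235 − 0.5(35) = 217.50.
dP/dQ = −0.5, so dQ/dP = 1/(−0.5) = -2.000.
ε = (dQ/dP)(P/Q) = (-2.000)(217.50/35).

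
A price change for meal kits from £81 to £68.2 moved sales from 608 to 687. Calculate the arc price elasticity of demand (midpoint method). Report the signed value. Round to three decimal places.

ΔQ = 687 − 608 = 79; ΔP = 68.2 − 81 = -12.8.
Midpoints: P̄ = 74.60, Q̄ = 647.5.
ε = (ΔQ/ΔP)(P̄/Q̄) = (79/-12.8)(74.60/647.5).

-0.711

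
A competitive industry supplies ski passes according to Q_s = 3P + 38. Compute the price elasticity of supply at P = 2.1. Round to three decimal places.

At P = 2.1, Q_s = 44.30.
dQ_s/dP = 3.
ε_s = (dQ_s/dP)(P/Q_s) = (3)(2.1/44.30).

0.142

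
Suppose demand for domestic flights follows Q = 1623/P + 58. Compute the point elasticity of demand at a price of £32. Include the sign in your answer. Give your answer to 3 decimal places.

-0.467

At P = 32, Q = 108.719.
dQ/dP = −1623/P² = -1.585.
ε = (dQ/dP)(P/Q) = (-1.585)(32/108.719).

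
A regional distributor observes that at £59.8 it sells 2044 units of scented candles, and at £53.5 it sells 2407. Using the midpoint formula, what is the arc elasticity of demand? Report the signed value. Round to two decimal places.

-1.47

ΔQ = 2407 − 2044 = 363; ΔP = 53.5 − 59.8 = -6.3.
Midpoints: P̄ = 56.65, Q̄ = 2225.5.
ε = (ΔQ/ΔP)(P̄/Q̄) = (363/-6.3)(56.65/2225.5).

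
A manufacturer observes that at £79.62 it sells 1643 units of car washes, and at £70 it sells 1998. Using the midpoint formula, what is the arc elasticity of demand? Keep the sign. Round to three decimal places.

-1.516

ΔQ = 1998 − 1643 = 355; ΔP = 70 − 79.62 = -9.62.
Midpoints: P̄ = 74.81, Q̄ = 1820.5.
ε = (ΔQ/ΔP)(P̄/Q̄) = (355/-9.62)(74.81/1820.5).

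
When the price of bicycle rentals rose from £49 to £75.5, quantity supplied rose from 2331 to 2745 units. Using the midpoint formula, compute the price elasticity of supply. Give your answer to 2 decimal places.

ΔQ = 2745 − 2331 = 414; ΔP = 75.5 − 49 = 26.5.
Midpoints: P̄ = 62.25, Q̄ = 2538.0.
ε_s = (ΔQ/ΔP)(P̄/Q̄) = (414/26.5)(62.25/2538.0).

0.38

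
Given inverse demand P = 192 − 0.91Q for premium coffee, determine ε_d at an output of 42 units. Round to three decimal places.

-4.024

At Q = 42, P = 192 − 0.91(42) = 153.78.
dP/dQ = −0.91, so dQ/dP = 1/(−0.91) = -1.099.
ε = (dQ/dP)(P/Q) = (-1.099)(153.78/42).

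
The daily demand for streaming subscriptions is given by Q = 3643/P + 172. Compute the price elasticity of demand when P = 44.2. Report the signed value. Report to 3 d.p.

-0.324

At P = 44.2, Q = 254.421.
dQ/dP = −3643/P² = -1.865.
ε = (dQ/dP)(P/Q) = (-1.865)(44.2/254.421).
|ε| < 1, so demand is inelastic at this price.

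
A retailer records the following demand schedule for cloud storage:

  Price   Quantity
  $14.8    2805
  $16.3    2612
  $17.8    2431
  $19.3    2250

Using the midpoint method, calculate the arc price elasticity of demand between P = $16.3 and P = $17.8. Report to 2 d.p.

At P = 16.3, Q = 2612; at P = 17.8, Q = 2431.
ΔQ = -181, ΔP = 1.5. Midpoints: P̄ = 17.05, Q̄ = 2521.5.
ε = (ΔQ/ΔP)(P̄/Q̄) = (-181/1.5)(17.05/2521.5).

-0.82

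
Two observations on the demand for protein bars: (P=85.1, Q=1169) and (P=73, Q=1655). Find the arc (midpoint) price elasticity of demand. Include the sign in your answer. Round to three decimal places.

-2.249

ΔQ = 1655 − 1169 = 486; ΔP = 73 − 85.1 = -12.1.
Midpoints: P̄ = 79.05, Q̄ = 1412.0.
ε = (ΔQ/ΔP)(P̄/Q̄) = (486/-12.1)(79.05/1412.0).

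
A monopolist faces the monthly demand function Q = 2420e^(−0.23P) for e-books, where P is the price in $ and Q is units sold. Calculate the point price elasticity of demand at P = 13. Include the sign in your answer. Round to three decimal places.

At P = 13, Q = 121.696.
dQ/dP = −0.23·2420e^(−0.23P) = −0.23Q = -27.990.
ε = (dQ/dP)(P/Q) = (-27.990)(13/121.696).

-2.990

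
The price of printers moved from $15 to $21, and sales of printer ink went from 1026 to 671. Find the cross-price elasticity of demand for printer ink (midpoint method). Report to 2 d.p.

-1.26

ΔQ_x = 671 − 1026 = -355; ΔP_y = 21 − 15 = 6.
Midpoints: P̄_y = 18.00, Q̄_x = 848.5.
ε_xy = (ΔQ_x/ΔP_y)(P̄_y/Q̄_x) = (-355/6)(18.00/848.5).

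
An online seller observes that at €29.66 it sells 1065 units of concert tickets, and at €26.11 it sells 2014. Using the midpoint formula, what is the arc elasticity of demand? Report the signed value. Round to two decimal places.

ΔQ = 2014 − 1065 = 949; ΔP = 26.11 − 29.66 = -3.55.
Midpoints: P̄ = 27.88, Q̄ = 1539.5.
ε = (ΔQ/ΔP)(P̄/Q̄) = (949/-3.55)(27.88/1539.5).

-4.84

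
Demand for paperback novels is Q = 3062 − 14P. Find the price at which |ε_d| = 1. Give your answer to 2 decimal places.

109.36

For linear demand Q = a − bP, ε = −bP/(a − bP). |ε| = 1 when bP = a − bP, i.e. P = a/(2b).
P = 3062/(2·14) = 3062/28 = 109.3571.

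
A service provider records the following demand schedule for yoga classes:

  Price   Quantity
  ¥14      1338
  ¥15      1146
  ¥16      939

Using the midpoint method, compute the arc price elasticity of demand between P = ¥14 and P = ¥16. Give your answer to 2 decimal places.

At P = 14, Q = 1338; at P = 16, Q = 939.
ΔQ = -399, ΔP = 2. Midpoints: P̄ = 15.00, Q̄ = 1138.5.
ε = (ΔQ/ΔP)(P̄/Q̄) = (-399/2)(15.00/1138.5).

-2.63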